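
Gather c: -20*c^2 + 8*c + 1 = -20*c^2 + 8*c + 1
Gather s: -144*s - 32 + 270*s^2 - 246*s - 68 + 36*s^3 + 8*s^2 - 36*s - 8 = 36*s^3 + 278*s^2 - 426*s - 108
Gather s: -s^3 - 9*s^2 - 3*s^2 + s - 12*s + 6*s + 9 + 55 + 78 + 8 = -s^3 - 12*s^2 - 5*s + 150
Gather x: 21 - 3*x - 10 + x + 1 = 12 - 2*x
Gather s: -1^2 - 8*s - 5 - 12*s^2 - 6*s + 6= -12*s^2 - 14*s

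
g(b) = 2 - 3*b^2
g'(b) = -6*b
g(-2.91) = -23.40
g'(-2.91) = 17.46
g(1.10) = -1.63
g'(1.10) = -6.60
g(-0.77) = 0.22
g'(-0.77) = 4.62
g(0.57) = 1.03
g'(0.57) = -3.42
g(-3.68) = -38.63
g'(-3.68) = 22.08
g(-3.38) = -32.27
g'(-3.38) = 20.28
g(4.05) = -47.21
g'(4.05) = -24.30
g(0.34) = 1.65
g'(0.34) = -2.04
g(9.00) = -241.00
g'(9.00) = -54.00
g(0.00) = 2.00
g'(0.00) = 0.00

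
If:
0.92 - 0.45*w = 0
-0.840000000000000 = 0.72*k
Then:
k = -1.17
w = 2.04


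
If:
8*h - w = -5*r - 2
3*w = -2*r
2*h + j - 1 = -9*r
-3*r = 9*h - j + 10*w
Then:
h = 49/59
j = 771/59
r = -90/59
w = 60/59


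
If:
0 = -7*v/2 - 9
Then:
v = -18/7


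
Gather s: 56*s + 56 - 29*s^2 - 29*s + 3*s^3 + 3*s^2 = 3*s^3 - 26*s^2 + 27*s + 56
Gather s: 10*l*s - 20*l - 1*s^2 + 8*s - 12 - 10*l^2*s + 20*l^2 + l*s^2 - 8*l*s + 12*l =20*l^2 - 8*l + s^2*(l - 1) + s*(-10*l^2 + 2*l + 8) - 12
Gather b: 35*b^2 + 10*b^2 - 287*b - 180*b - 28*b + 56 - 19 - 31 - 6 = 45*b^2 - 495*b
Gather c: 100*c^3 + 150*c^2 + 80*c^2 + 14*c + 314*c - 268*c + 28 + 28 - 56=100*c^3 + 230*c^2 + 60*c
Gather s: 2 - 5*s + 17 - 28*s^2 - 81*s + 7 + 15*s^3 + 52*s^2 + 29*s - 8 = 15*s^3 + 24*s^2 - 57*s + 18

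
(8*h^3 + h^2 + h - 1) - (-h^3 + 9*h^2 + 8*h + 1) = 9*h^3 - 8*h^2 - 7*h - 2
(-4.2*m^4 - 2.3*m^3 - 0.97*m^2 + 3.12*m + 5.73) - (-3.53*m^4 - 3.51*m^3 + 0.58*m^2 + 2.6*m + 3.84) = -0.67*m^4 + 1.21*m^3 - 1.55*m^2 + 0.52*m + 1.89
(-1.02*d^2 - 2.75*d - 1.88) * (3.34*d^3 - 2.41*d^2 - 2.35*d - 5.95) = -3.4068*d^5 - 6.7268*d^4 + 2.7453*d^3 + 17.0623*d^2 + 20.7805*d + 11.186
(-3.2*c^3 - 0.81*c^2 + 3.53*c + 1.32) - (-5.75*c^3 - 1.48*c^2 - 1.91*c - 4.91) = 2.55*c^3 + 0.67*c^2 + 5.44*c + 6.23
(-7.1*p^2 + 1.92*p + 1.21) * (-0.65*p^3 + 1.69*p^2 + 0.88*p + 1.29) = 4.615*p^5 - 13.247*p^4 - 3.7897*p^3 - 5.4245*p^2 + 3.5416*p + 1.5609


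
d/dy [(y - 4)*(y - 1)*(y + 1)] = 3*y^2 - 8*y - 1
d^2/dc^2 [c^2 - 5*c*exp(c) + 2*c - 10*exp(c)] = -5*c*exp(c) - 20*exp(c) + 2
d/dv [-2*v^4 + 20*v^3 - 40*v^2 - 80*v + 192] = -8*v^3 + 60*v^2 - 80*v - 80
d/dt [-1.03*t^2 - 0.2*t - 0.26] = -2.06*t - 0.2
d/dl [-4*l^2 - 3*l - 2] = -8*l - 3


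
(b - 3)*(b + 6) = b^2 + 3*b - 18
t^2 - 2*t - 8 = (t - 4)*(t + 2)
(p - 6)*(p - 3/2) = p^2 - 15*p/2 + 9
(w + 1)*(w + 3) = w^2 + 4*w + 3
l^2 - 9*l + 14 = (l - 7)*(l - 2)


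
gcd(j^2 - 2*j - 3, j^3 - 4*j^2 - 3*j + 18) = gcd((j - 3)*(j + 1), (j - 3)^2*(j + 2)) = j - 3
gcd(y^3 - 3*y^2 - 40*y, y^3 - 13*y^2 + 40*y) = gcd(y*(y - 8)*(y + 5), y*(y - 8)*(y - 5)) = y^2 - 8*y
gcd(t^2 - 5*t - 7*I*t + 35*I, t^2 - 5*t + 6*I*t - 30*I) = t - 5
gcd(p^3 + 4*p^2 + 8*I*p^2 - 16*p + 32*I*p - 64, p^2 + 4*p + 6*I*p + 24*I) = p + 4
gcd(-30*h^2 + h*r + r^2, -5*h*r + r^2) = -5*h + r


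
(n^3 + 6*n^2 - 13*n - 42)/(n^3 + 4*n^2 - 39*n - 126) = (n^2 - n - 6)/(n^2 - 3*n - 18)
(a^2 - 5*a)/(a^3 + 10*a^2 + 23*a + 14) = a*(a - 5)/(a^3 + 10*a^2 + 23*a + 14)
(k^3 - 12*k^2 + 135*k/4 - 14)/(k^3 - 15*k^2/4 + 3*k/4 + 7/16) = 4*(k - 8)/(4*k + 1)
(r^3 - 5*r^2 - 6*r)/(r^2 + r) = r - 6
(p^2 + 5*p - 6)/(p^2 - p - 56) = (-p^2 - 5*p + 6)/(-p^2 + p + 56)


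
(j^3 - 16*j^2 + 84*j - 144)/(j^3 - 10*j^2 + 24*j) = (j - 6)/j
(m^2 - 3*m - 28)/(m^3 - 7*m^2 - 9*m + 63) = (m + 4)/(m^2 - 9)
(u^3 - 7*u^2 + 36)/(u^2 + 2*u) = u - 9 + 18/u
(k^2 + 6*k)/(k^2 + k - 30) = k/(k - 5)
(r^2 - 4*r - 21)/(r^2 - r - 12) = (r - 7)/(r - 4)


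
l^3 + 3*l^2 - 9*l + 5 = (l - 1)^2*(l + 5)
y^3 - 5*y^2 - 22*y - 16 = (y - 8)*(y + 1)*(y + 2)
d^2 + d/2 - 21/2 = (d - 3)*(d + 7/2)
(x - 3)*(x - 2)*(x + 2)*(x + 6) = x^4 + 3*x^3 - 22*x^2 - 12*x + 72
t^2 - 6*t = t*(t - 6)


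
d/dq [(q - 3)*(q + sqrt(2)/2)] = 2*q - 3 + sqrt(2)/2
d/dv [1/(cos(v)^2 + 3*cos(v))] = (2*cos(v) + 3)*sin(v)/((cos(v) + 3)^2*cos(v)^2)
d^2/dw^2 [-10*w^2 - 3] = -20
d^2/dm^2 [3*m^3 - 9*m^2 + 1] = 18*m - 18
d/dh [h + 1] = 1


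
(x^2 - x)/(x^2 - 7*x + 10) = x*(x - 1)/(x^2 - 7*x + 10)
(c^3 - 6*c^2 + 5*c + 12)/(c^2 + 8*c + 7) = (c^2 - 7*c + 12)/(c + 7)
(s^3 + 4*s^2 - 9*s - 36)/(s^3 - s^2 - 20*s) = (s^2 - 9)/(s*(s - 5))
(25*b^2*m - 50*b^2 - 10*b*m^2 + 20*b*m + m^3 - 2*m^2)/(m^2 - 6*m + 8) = (25*b^2 - 10*b*m + m^2)/(m - 4)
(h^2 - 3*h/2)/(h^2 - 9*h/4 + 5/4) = 2*h*(2*h - 3)/(4*h^2 - 9*h + 5)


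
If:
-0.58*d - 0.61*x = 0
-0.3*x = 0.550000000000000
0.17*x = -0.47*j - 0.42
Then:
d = 1.93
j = -0.23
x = -1.83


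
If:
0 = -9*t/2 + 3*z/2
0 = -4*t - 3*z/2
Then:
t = 0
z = 0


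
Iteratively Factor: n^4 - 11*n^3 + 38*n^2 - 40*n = (n - 5)*(n^3 - 6*n^2 + 8*n) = (n - 5)*(n - 4)*(n^2 - 2*n) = n*(n - 5)*(n - 4)*(n - 2)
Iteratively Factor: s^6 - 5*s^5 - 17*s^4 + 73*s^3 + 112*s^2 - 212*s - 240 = (s - 4)*(s^5 - s^4 - 21*s^3 - 11*s^2 + 68*s + 60) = (s - 4)*(s - 2)*(s^4 + s^3 - 19*s^2 - 49*s - 30) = (s - 4)*(s - 2)*(s + 3)*(s^3 - 2*s^2 - 13*s - 10) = (s - 4)*(s - 2)*(s + 2)*(s + 3)*(s^2 - 4*s - 5) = (s - 4)*(s - 2)*(s + 1)*(s + 2)*(s + 3)*(s - 5)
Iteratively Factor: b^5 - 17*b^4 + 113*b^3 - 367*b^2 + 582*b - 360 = (b - 3)*(b^4 - 14*b^3 + 71*b^2 - 154*b + 120) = (b - 5)*(b - 3)*(b^3 - 9*b^2 + 26*b - 24) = (b - 5)*(b - 4)*(b - 3)*(b^2 - 5*b + 6) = (b - 5)*(b - 4)*(b - 3)*(b - 2)*(b - 3)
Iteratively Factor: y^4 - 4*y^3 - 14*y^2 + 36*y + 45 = (y + 3)*(y^3 - 7*y^2 + 7*y + 15) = (y + 1)*(y + 3)*(y^2 - 8*y + 15) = (y - 5)*(y + 1)*(y + 3)*(y - 3)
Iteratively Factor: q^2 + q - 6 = (q - 2)*(q + 3)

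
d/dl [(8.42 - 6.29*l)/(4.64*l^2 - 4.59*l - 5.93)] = (29.1856*l^2 - 78.1376*l + 75.9475)/(21.5296*l^4 - 42.5952*l^3 - 33.9623*l^2 + 54.4374*l + 35.1649)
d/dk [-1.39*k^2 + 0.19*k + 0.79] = 0.19 - 2.78*k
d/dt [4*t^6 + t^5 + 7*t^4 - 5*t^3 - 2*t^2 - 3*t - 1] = 24*t^5 + 5*t^4 + 28*t^3 - 15*t^2 - 4*t - 3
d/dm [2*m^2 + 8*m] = 4*m + 8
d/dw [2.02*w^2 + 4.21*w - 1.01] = 4.04*w + 4.21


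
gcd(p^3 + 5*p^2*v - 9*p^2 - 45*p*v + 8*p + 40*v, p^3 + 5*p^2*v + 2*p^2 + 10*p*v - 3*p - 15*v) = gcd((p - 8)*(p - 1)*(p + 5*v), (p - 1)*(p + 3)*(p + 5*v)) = p^2 + 5*p*v - p - 5*v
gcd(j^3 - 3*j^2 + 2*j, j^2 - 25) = 1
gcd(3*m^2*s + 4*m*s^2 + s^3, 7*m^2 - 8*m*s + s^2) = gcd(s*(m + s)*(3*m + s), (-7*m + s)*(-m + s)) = 1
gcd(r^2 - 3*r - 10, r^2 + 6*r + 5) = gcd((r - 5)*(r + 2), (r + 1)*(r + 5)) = 1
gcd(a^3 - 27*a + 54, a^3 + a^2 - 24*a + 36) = a^2 + 3*a - 18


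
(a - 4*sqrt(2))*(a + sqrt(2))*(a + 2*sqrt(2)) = a^3 - sqrt(2)*a^2 - 20*a - 16*sqrt(2)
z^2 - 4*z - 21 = (z - 7)*(z + 3)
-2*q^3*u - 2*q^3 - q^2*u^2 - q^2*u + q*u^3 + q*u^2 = (-2*q + u)*(q + u)*(q*u + q)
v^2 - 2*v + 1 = (v - 1)^2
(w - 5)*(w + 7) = w^2 + 2*w - 35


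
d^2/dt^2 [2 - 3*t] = 0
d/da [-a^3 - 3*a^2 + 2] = 3*a*(-a - 2)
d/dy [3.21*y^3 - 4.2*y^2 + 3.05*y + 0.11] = 9.63*y^2 - 8.4*y + 3.05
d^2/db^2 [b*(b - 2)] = 2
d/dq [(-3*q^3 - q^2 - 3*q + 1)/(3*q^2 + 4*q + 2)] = (-9*q^4 - 24*q^3 - 13*q^2 - 10*q - 10)/(9*q^4 + 24*q^3 + 28*q^2 + 16*q + 4)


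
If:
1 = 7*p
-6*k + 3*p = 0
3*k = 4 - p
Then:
No Solution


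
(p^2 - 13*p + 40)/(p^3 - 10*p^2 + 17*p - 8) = (p - 5)/(p^2 - 2*p + 1)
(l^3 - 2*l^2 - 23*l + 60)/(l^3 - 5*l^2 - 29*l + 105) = (l - 4)/(l - 7)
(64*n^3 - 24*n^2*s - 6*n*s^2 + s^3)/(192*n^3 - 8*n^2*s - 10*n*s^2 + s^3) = (-2*n + s)/(-6*n + s)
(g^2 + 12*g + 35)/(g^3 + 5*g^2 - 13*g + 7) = (g + 5)/(g^2 - 2*g + 1)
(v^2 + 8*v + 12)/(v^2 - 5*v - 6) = (v^2 + 8*v + 12)/(v^2 - 5*v - 6)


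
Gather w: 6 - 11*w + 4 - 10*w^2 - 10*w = -10*w^2 - 21*w + 10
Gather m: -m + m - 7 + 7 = 0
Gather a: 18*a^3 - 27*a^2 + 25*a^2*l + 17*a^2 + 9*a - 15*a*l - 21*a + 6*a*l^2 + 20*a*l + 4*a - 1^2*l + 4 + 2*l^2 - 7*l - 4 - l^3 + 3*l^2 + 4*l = 18*a^3 + a^2*(25*l - 10) + a*(6*l^2 + 5*l - 8) - l^3 + 5*l^2 - 4*l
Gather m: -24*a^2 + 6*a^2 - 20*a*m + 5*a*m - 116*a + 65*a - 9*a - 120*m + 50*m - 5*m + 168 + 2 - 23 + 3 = -18*a^2 - 60*a + m*(-15*a - 75) + 150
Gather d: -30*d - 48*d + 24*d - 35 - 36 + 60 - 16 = -54*d - 27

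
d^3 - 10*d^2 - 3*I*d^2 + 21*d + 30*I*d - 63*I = (d - 7)*(d - 3)*(d - 3*I)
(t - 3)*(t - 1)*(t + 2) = t^3 - 2*t^2 - 5*t + 6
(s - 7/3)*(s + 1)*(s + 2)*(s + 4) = s^4 + 14*s^3/3 - 7*s^2/3 - 74*s/3 - 56/3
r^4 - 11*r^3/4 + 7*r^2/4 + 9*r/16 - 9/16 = (r - 3/2)*(r - 1)*(r - 3/4)*(r + 1/2)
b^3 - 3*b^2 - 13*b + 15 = (b - 5)*(b - 1)*(b + 3)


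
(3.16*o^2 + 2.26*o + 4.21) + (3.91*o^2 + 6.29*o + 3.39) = 7.07*o^2 + 8.55*o + 7.6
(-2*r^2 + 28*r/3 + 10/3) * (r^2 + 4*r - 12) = -2*r^4 + 4*r^3/3 + 194*r^2/3 - 296*r/3 - 40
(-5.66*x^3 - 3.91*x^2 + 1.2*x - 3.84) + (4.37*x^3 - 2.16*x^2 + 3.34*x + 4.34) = -1.29*x^3 - 6.07*x^2 + 4.54*x + 0.5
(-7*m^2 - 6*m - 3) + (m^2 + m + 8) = -6*m^2 - 5*m + 5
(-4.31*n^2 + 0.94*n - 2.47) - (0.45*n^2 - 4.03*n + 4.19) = -4.76*n^2 + 4.97*n - 6.66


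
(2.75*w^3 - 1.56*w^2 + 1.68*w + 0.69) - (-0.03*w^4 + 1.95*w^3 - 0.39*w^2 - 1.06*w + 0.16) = 0.03*w^4 + 0.8*w^3 - 1.17*w^2 + 2.74*w + 0.53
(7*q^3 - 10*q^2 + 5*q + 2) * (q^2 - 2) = 7*q^5 - 10*q^4 - 9*q^3 + 22*q^2 - 10*q - 4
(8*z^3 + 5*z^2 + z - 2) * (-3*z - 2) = -24*z^4 - 31*z^3 - 13*z^2 + 4*z + 4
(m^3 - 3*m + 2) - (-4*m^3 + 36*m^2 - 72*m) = 5*m^3 - 36*m^2 + 69*m + 2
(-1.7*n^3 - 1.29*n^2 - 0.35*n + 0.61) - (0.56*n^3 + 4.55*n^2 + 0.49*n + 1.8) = -2.26*n^3 - 5.84*n^2 - 0.84*n - 1.19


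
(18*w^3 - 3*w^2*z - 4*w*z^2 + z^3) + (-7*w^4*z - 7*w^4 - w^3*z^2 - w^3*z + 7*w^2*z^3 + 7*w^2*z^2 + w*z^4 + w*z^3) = -7*w^4*z - 7*w^4 - w^3*z^2 - w^3*z + 18*w^3 + 7*w^2*z^3 + 7*w^2*z^2 - 3*w^2*z + w*z^4 + w*z^3 - 4*w*z^2 + z^3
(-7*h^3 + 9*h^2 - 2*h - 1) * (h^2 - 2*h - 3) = -7*h^5 + 23*h^4 + h^3 - 24*h^2 + 8*h + 3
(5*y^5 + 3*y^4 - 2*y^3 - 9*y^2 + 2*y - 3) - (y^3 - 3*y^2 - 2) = 5*y^5 + 3*y^4 - 3*y^3 - 6*y^2 + 2*y - 1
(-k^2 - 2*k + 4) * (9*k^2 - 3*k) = -9*k^4 - 15*k^3 + 42*k^2 - 12*k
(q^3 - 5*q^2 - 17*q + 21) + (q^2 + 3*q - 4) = q^3 - 4*q^2 - 14*q + 17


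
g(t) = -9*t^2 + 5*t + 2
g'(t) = 5 - 18*t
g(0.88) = -0.57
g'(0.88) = -10.84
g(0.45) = 2.43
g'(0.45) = -3.10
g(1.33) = -7.27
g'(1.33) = -18.94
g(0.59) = 1.82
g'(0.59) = -5.62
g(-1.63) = -30.06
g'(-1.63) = 34.34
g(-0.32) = -0.52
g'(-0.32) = 10.76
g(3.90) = -115.39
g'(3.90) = -65.20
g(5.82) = -273.75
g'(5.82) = -99.76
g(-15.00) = -2098.00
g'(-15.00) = 275.00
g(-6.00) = -352.00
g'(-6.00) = 113.00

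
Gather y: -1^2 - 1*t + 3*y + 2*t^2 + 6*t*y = 2*t^2 - t + y*(6*t + 3) - 1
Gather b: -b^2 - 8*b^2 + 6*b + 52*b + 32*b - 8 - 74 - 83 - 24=-9*b^2 + 90*b - 189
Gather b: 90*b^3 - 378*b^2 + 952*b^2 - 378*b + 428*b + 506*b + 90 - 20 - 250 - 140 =90*b^3 + 574*b^2 + 556*b - 320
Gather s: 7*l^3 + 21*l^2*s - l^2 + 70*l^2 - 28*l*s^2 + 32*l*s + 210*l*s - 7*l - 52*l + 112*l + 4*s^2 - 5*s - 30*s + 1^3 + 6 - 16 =7*l^3 + 69*l^2 + 53*l + s^2*(4 - 28*l) + s*(21*l^2 + 242*l - 35) - 9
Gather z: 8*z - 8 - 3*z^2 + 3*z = -3*z^2 + 11*z - 8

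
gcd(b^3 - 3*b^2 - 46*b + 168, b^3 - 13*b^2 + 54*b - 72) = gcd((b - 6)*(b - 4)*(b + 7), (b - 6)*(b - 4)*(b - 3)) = b^2 - 10*b + 24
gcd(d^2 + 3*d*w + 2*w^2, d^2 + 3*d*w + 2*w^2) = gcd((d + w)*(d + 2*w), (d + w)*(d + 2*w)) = d^2 + 3*d*w + 2*w^2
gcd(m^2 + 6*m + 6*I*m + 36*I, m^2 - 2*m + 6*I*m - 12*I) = m + 6*I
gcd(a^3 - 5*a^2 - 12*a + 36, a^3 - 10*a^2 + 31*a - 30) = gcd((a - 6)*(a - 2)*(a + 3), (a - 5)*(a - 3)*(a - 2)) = a - 2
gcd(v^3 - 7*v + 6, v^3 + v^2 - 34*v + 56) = v - 2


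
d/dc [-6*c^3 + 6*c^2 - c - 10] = -18*c^2 + 12*c - 1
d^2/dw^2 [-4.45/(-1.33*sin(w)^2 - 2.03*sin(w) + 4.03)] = (-31.48642*sin(w)^4 - 36.043665*sin(w)^3 - 66.514595*sin(w)^2 + 35.682325*sin(w) + 84.37912)/(1.33*sin(w)^2 + 2.03*sin(w) - 4.03)^3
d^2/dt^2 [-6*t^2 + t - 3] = -12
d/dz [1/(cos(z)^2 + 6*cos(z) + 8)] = 2*(cos(z) + 3)*sin(z)/(cos(z)^2 + 6*cos(z) + 8)^2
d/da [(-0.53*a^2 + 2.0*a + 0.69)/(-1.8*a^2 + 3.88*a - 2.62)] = (1.5436*a^2 + 5.2612*a - 7.9172)/(3.24*a^4 - 13.968*a^3 + 24.4864*a^2 - 20.3312*a + 6.8644)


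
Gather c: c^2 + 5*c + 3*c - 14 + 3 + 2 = c^2 + 8*c - 9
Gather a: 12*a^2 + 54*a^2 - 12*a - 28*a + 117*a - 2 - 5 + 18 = 66*a^2 + 77*a + 11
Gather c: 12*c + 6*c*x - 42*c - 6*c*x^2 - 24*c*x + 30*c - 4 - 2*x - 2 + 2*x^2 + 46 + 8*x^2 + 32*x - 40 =c*(-6*x^2 - 18*x) + 10*x^2 + 30*x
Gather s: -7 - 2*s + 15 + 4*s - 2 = 2*s + 6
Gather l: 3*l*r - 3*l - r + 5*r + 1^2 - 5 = l*(3*r - 3) + 4*r - 4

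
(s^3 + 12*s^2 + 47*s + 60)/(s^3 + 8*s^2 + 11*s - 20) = (s + 3)/(s - 1)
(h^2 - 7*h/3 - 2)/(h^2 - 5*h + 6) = (h + 2/3)/(h - 2)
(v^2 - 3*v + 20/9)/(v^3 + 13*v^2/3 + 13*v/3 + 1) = (9*v^2 - 27*v + 20)/(3*(3*v^3 + 13*v^2 + 13*v + 3))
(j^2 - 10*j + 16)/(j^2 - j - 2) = (j - 8)/(j + 1)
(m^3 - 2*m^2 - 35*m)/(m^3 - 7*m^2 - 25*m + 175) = m/(m - 5)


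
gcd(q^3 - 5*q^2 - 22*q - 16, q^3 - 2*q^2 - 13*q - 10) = q^2 + 3*q + 2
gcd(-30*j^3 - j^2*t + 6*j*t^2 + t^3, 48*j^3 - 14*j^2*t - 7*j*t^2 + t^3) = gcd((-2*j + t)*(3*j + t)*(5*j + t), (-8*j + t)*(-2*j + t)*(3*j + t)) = -6*j^2 + j*t + t^2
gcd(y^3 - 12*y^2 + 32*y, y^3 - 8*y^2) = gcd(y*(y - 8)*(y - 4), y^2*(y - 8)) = y^2 - 8*y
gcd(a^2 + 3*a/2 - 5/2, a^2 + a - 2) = a - 1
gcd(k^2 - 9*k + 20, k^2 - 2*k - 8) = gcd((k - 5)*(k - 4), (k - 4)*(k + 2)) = k - 4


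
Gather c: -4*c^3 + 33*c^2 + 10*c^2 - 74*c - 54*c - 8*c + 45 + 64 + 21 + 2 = -4*c^3 + 43*c^2 - 136*c + 132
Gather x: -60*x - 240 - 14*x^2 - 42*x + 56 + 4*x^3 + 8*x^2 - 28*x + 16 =4*x^3 - 6*x^2 - 130*x - 168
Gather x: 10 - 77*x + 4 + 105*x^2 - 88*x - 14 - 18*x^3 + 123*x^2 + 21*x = -18*x^3 + 228*x^2 - 144*x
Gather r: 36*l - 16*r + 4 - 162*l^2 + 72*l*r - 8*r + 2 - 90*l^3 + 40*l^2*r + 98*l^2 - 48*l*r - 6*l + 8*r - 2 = -90*l^3 - 64*l^2 + 30*l + r*(40*l^2 + 24*l - 16) + 4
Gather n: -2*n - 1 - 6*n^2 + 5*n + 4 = -6*n^2 + 3*n + 3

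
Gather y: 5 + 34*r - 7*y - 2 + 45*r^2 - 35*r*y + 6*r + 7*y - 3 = 45*r^2 - 35*r*y + 40*r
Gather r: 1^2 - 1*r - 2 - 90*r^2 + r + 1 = -90*r^2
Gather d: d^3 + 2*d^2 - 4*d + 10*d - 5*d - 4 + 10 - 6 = d^3 + 2*d^2 + d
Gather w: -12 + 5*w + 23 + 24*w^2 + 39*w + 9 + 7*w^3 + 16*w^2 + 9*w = 7*w^3 + 40*w^2 + 53*w + 20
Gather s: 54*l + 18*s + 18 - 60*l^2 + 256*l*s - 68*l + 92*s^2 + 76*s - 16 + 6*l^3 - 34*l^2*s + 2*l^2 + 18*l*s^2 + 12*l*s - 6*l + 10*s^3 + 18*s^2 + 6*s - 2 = 6*l^3 - 58*l^2 - 20*l + 10*s^3 + s^2*(18*l + 110) + s*(-34*l^2 + 268*l + 100)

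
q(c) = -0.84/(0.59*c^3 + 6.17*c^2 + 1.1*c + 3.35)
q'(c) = -0.84*(-1.77*c^2 - 12.34*c - 1.1)/(0.59*c^3 + 6.17*c^2 + 1.1*c + 3.35)^2 = (1.4868*c^2 + 10.3656*c + 0.924)/(0.59*c^3 + 6.17*c^2 + 1.1*c + 3.35)^2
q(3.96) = -0.01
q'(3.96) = 0.00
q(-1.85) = -0.04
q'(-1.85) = -0.04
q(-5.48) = -0.01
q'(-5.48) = -0.00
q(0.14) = -0.23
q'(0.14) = 0.18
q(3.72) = -0.01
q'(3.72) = 0.00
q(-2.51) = -0.03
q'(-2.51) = -0.02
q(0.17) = -0.23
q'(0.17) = 0.20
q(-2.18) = -0.03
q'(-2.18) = -0.03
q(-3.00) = -0.02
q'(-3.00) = -0.01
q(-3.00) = -0.02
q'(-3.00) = -0.01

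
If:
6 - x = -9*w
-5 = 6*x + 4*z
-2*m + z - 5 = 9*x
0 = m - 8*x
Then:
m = -100/53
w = -661/954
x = -25/106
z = -95/106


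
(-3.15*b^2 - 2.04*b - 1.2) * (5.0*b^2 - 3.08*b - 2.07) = -15.75*b^4 - 0.497999999999999*b^3 + 6.8037*b^2 + 7.9188*b + 2.484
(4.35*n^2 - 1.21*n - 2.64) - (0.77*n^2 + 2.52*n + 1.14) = 3.58*n^2 - 3.73*n - 3.78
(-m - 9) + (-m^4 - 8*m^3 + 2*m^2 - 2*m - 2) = -m^4 - 8*m^3 + 2*m^2 - 3*m - 11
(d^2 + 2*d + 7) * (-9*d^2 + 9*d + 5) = -9*d^4 - 9*d^3 - 40*d^2 + 73*d + 35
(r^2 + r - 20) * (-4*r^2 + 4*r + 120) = -4*r^4 + 204*r^2 + 40*r - 2400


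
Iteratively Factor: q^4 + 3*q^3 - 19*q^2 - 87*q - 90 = (q - 5)*(q^3 + 8*q^2 + 21*q + 18) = (q - 5)*(q + 3)*(q^2 + 5*q + 6) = (q - 5)*(q + 3)^2*(q + 2)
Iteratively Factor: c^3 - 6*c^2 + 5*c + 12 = (c + 1)*(c^2 - 7*c + 12) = (c - 3)*(c + 1)*(c - 4)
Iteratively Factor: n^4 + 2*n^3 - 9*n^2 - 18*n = (n + 2)*(n^3 - 9*n) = (n - 3)*(n + 2)*(n^2 + 3*n) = n*(n - 3)*(n + 2)*(n + 3)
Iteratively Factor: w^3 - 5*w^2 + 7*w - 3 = (w - 1)*(w^2 - 4*w + 3) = (w - 3)*(w - 1)*(w - 1)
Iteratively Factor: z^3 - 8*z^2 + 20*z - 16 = (z - 2)*(z^2 - 6*z + 8) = (z - 4)*(z - 2)*(z - 2)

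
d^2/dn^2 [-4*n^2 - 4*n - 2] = -8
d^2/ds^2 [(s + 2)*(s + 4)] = 2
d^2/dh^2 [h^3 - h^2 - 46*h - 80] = 6*h - 2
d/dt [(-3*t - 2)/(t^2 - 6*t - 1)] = (3*t^2 + 4*t - 9)/(t^4 - 12*t^3 + 34*t^2 + 12*t + 1)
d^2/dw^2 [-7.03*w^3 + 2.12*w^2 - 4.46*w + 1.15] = 4.24 - 42.18*w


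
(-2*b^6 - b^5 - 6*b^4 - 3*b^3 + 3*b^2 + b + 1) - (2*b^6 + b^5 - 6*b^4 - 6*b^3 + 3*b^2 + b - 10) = -4*b^6 - 2*b^5 + 3*b^3 + 11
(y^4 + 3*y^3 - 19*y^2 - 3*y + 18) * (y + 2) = y^5 + 5*y^4 - 13*y^3 - 41*y^2 + 12*y + 36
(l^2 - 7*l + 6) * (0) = 0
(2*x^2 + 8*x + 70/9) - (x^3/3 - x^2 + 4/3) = -x^3/3 + 3*x^2 + 8*x + 58/9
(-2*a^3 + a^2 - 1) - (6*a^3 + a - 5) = -8*a^3 + a^2 - a + 4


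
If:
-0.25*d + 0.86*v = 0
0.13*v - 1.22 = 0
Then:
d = 32.28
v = 9.38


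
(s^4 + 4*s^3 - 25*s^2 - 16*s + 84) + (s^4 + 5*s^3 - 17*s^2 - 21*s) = 2*s^4 + 9*s^3 - 42*s^2 - 37*s + 84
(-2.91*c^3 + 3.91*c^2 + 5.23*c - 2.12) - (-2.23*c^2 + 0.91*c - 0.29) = -2.91*c^3 + 6.14*c^2 + 4.32*c - 1.83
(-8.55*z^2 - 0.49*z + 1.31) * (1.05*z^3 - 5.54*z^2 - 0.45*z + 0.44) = -8.9775*z^5 + 46.8525*z^4 + 7.9376*z^3 - 10.7989*z^2 - 0.8051*z + 0.5764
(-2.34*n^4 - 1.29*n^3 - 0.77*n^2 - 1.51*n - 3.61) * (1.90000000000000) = -4.446*n^4 - 2.451*n^3 - 1.463*n^2 - 2.869*n - 6.859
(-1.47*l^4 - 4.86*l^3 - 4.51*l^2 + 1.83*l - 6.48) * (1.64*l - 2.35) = -2.4108*l^5 - 4.5159*l^4 + 4.0246*l^3 + 13.5997*l^2 - 14.9277*l + 15.228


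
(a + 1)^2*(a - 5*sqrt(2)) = a^3 - 5*sqrt(2)*a^2 + 2*a^2 - 10*sqrt(2)*a + a - 5*sqrt(2)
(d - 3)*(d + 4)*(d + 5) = d^3 + 6*d^2 - 7*d - 60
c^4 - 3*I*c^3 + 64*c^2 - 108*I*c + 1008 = (c - 7*I)*(c - 6*I)*(c + 4*I)*(c + 6*I)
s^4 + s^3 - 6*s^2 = s^2*(s - 2)*(s + 3)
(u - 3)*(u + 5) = u^2 + 2*u - 15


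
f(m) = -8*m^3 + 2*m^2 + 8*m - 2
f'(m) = -24*m^2 + 4*m + 8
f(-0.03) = -2.24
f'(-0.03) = 7.86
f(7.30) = -2949.16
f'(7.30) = -1241.76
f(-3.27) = 272.95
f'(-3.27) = -261.71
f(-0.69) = -3.94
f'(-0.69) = -6.19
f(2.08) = -48.70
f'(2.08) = -87.51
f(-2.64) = 138.02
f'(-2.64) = -169.83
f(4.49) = -649.91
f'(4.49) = -457.88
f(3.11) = -198.42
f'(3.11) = -211.69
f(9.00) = -5600.00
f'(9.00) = -1900.00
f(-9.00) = 5920.00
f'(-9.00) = -1972.00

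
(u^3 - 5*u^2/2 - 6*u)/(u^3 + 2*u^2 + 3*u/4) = 2*(u - 4)/(2*u + 1)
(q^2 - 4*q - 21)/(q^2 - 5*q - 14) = (q + 3)/(q + 2)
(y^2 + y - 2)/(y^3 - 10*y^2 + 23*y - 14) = (y + 2)/(y^2 - 9*y + 14)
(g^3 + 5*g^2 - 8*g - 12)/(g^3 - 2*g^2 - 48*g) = (g^2 - g - 2)/(g*(g - 8))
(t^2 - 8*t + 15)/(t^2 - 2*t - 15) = (t - 3)/(t + 3)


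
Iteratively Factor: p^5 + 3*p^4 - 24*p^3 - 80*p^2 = (p + 4)*(p^4 - p^3 - 20*p^2) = p*(p + 4)*(p^3 - p^2 - 20*p) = p^2*(p + 4)*(p^2 - p - 20) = p^2*(p + 4)^2*(p - 5)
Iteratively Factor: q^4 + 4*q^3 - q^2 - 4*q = (q + 4)*(q^3 - q) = (q + 1)*(q + 4)*(q^2 - q) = q*(q + 1)*(q + 4)*(q - 1)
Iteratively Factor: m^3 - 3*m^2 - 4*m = (m)*(m^2 - 3*m - 4) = m*(m + 1)*(m - 4)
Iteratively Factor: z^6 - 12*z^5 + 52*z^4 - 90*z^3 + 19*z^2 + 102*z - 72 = (z + 1)*(z^5 - 13*z^4 + 65*z^3 - 155*z^2 + 174*z - 72) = (z - 1)*(z + 1)*(z^4 - 12*z^3 + 53*z^2 - 102*z + 72) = (z - 3)*(z - 1)*(z + 1)*(z^3 - 9*z^2 + 26*z - 24) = (z - 3)*(z - 2)*(z - 1)*(z + 1)*(z^2 - 7*z + 12) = (z - 4)*(z - 3)*(z - 2)*(z - 1)*(z + 1)*(z - 3)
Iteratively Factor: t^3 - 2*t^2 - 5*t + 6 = (t + 2)*(t^2 - 4*t + 3) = (t - 1)*(t + 2)*(t - 3)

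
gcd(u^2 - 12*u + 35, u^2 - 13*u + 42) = u - 7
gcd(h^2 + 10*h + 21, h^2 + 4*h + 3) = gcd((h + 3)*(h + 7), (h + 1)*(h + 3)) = h + 3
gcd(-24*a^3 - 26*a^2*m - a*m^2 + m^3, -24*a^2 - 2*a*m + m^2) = 24*a^2 + 2*a*m - m^2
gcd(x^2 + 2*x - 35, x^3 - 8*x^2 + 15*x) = x - 5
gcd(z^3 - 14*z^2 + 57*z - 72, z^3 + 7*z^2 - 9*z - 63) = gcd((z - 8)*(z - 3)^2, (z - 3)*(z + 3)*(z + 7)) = z - 3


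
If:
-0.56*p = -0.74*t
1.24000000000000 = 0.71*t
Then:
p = 2.31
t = 1.75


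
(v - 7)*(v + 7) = v^2 - 49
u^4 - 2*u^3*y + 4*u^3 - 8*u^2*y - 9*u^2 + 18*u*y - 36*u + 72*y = (u - 3)*(u + 3)*(u + 4)*(u - 2*y)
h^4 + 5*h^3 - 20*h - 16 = (h - 2)*(h + 1)*(h + 2)*(h + 4)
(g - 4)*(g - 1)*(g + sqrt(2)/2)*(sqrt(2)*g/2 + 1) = sqrt(2)*g^4/2 - 5*sqrt(2)*g^3/2 + 3*g^3/2 - 15*g^2/2 + 5*sqrt(2)*g^2/2 - 5*sqrt(2)*g/2 + 6*g + 2*sqrt(2)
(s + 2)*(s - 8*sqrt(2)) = s^2 - 8*sqrt(2)*s + 2*s - 16*sqrt(2)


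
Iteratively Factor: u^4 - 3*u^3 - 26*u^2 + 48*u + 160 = (u + 2)*(u^3 - 5*u^2 - 16*u + 80) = (u - 5)*(u + 2)*(u^2 - 16) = (u - 5)*(u - 4)*(u + 2)*(u + 4)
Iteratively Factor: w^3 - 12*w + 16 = (w - 2)*(w^2 + 2*w - 8) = (w - 2)^2*(w + 4)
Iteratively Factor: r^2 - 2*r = (r)*(r - 2)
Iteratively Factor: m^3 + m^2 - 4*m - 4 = (m + 2)*(m^2 - m - 2) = (m + 1)*(m + 2)*(m - 2)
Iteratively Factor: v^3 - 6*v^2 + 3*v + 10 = (v - 5)*(v^2 - v - 2) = (v - 5)*(v - 2)*(v + 1)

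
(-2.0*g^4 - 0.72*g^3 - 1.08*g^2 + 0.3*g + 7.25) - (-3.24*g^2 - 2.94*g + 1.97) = -2.0*g^4 - 0.72*g^3 + 2.16*g^2 + 3.24*g + 5.28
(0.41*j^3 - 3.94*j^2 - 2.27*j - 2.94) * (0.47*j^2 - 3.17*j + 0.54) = 0.1927*j^5 - 3.1515*j^4 + 11.6443*j^3 + 3.6865*j^2 + 8.094*j - 1.5876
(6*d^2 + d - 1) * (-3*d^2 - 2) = -18*d^4 - 3*d^3 - 9*d^2 - 2*d + 2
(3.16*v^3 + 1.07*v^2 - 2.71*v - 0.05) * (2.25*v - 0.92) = 7.11*v^4 - 0.4997*v^3 - 7.0819*v^2 + 2.3807*v + 0.046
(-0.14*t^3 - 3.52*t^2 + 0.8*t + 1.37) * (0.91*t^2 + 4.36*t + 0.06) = -0.1274*t^5 - 3.8136*t^4 - 14.6276*t^3 + 4.5235*t^2 + 6.0212*t + 0.0822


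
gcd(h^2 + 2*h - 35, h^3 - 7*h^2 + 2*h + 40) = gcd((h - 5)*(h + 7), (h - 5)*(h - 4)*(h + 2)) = h - 5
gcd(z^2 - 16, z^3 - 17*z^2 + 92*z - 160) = z - 4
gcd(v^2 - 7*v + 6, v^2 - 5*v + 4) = v - 1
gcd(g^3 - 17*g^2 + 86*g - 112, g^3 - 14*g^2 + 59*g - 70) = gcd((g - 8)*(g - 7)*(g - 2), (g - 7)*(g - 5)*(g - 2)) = g^2 - 9*g + 14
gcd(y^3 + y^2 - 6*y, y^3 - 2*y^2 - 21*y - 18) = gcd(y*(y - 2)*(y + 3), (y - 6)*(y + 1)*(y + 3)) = y + 3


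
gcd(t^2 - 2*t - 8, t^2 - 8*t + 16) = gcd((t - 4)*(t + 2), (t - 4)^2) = t - 4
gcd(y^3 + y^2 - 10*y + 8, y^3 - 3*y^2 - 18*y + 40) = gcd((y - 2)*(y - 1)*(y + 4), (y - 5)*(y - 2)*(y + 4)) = y^2 + 2*y - 8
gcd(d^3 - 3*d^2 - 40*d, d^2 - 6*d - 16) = d - 8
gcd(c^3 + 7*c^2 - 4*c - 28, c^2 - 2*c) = c - 2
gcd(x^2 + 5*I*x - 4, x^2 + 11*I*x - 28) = x + 4*I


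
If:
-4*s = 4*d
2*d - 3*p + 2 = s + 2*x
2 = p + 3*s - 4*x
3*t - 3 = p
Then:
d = -7*x/3 - 2/3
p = -3*x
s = 7*x/3 + 2/3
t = 1 - x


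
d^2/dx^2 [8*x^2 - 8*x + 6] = 16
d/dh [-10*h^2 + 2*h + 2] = 2 - 20*h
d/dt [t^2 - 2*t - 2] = 2*t - 2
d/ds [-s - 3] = -1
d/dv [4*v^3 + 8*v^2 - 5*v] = 12*v^2 + 16*v - 5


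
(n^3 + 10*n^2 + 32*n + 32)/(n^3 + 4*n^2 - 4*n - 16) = (n + 4)/(n - 2)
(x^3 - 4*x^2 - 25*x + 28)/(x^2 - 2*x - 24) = (x^2 - 8*x + 7)/(x - 6)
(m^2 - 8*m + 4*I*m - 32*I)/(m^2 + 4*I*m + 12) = (m^2 + 4*m*(-2 + I) - 32*I)/(m^2 + 4*I*m + 12)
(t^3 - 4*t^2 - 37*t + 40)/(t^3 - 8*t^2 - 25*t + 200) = (t - 1)/(t - 5)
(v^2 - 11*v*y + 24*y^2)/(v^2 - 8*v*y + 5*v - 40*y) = (v - 3*y)/(v + 5)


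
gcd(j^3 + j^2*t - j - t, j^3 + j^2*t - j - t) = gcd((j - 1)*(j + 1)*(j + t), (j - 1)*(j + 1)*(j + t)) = j^3 + j^2*t - j - t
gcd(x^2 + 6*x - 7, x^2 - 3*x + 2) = x - 1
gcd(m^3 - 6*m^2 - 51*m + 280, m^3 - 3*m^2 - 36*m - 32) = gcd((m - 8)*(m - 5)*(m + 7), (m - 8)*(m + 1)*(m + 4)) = m - 8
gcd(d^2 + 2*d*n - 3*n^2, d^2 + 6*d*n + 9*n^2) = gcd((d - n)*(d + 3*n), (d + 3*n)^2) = d + 3*n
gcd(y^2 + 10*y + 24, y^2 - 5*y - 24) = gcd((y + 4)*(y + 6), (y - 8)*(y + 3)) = 1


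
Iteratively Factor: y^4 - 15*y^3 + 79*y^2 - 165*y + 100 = (y - 5)*(y^3 - 10*y^2 + 29*y - 20) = (y - 5)*(y - 1)*(y^2 - 9*y + 20) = (y - 5)*(y - 4)*(y - 1)*(y - 5)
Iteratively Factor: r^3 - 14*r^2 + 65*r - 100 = (r - 4)*(r^2 - 10*r + 25) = (r - 5)*(r - 4)*(r - 5)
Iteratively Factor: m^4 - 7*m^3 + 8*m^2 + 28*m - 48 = (m - 4)*(m^3 - 3*m^2 - 4*m + 12) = (m - 4)*(m + 2)*(m^2 - 5*m + 6) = (m - 4)*(m - 3)*(m + 2)*(m - 2)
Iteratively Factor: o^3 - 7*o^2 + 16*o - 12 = (o - 2)*(o^2 - 5*o + 6) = (o - 3)*(o - 2)*(o - 2)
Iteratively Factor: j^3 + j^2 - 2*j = (j - 1)*(j^2 + 2*j) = (j - 1)*(j + 2)*(j)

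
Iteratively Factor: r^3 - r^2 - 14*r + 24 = (r + 4)*(r^2 - 5*r + 6) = (r - 3)*(r + 4)*(r - 2)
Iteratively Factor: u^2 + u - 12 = (u + 4)*(u - 3)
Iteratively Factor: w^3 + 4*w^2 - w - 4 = (w - 1)*(w^2 + 5*w + 4) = (w - 1)*(w + 4)*(w + 1)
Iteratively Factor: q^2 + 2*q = (q)*(q + 2)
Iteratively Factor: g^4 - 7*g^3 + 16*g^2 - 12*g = (g - 3)*(g^3 - 4*g^2 + 4*g) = (g - 3)*(g - 2)*(g^2 - 2*g) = (g - 3)*(g - 2)^2*(g)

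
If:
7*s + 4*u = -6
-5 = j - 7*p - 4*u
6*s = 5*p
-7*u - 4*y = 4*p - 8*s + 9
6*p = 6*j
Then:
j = 66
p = 66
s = 55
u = -391/4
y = 3405/16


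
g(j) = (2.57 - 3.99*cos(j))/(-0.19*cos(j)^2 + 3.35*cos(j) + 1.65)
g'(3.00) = 0.69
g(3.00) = -3.52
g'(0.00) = 0.00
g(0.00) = -0.30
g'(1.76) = 14.74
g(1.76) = 3.28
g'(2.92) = 1.15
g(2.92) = -3.59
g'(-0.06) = -0.04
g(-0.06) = -0.29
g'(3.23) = -0.42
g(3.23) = -3.49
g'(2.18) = 121.13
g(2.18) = -14.75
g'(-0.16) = -0.10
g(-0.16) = -0.29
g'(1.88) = 39.45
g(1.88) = 6.17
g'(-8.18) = -47.48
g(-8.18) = 6.90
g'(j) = (2.57 - 3.99*cos(j))*(-0.38*sin(j)*cos(j) + 3.35*sin(j))/(-0.19*cos(j)^2 + 3.35*cos(j) + 1.65)^2 + 3.99*sin(j)/(-0.19*cos(j)^2 + 3.35*cos(j) + 1.65) = (0.7581*cos(j)^2 - 0.976599999999999*cos(j) + 15.193)*sin(j)/(0.0361*cos(j)^4 - 1.273*cos(j)^3 + 10.5955*cos(j)^2 + 11.055*cos(j) + 2.7225)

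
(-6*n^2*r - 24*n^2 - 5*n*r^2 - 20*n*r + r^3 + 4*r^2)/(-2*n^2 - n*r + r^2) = (-6*n*r - 24*n + r^2 + 4*r)/(-2*n + r)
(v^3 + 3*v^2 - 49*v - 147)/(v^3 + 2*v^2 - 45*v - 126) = (v + 7)/(v + 6)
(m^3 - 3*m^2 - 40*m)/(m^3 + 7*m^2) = (m^2 - 3*m - 40)/(m*(m + 7))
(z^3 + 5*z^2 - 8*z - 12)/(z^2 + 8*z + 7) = (z^2 + 4*z - 12)/(z + 7)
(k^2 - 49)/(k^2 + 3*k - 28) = (k - 7)/(k - 4)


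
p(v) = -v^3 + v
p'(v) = 1 - 3*v^2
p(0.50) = 0.38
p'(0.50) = 0.25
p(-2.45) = 12.26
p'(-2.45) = -17.01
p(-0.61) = -0.38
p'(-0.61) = -0.12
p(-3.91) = 55.87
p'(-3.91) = -44.86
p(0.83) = 0.26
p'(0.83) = -1.07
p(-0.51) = -0.38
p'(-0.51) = 0.22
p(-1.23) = 0.63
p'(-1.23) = -3.54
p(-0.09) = -0.09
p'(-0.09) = 0.98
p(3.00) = -24.00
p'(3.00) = -26.00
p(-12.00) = 1716.00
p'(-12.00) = -431.00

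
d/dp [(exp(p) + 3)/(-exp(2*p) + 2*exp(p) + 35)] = (-2*(1 - exp(p))*(exp(p) + 3) - exp(2*p) + 2*exp(p) + 35)*exp(p)/(-exp(2*p) + 2*exp(p) + 35)^2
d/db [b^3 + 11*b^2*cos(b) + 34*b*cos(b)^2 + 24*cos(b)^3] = -11*b^2*sin(b) + 3*b^2 - 34*b*sin(2*b) + 22*b*cos(b) - 72*sin(b)*cos(b)^2 + 34*cos(b)^2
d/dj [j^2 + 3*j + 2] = 2*j + 3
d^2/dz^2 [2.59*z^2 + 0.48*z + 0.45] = 5.18000000000000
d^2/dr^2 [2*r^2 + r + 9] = 4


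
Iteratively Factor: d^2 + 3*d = (d + 3)*(d)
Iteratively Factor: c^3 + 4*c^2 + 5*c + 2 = (c + 2)*(c^2 + 2*c + 1) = (c + 1)*(c + 2)*(c + 1)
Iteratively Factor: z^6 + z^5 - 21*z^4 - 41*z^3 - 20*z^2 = (z + 4)*(z^5 - 3*z^4 - 9*z^3 - 5*z^2) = (z + 1)*(z + 4)*(z^4 - 4*z^3 - 5*z^2) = (z + 1)^2*(z + 4)*(z^3 - 5*z^2) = z*(z + 1)^2*(z + 4)*(z^2 - 5*z) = z*(z - 5)*(z + 1)^2*(z + 4)*(z)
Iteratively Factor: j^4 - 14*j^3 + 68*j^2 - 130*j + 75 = (j - 5)*(j^3 - 9*j^2 + 23*j - 15) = (j - 5)^2*(j^2 - 4*j + 3) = (j - 5)^2*(j - 3)*(j - 1)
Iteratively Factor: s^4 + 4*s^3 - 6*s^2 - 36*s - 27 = (s + 3)*(s^3 + s^2 - 9*s - 9) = (s + 3)^2*(s^2 - 2*s - 3) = (s - 3)*(s + 3)^2*(s + 1)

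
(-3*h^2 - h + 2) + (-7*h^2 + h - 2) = -10*h^2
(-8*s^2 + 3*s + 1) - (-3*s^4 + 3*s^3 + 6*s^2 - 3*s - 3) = 3*s^4 - 3*s^3 - 14*s^2 + 6*s + 4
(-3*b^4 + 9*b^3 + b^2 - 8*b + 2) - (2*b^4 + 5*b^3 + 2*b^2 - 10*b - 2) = -5*b^4 + 4*b^3 - b^2 + 2*b + 4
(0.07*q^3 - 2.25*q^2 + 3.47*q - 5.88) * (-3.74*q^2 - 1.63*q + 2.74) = -0.2618*q^5 + 8.3009*q^4 - 9.1185*q^3 + 10.1701*q^2 + 19.0922*q - 16.1112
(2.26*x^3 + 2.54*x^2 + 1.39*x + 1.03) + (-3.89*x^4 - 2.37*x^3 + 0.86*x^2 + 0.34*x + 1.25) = -3.89*x^4 - 0.11*x^3 + 3.4*x^2 + 1.73*x + 2.28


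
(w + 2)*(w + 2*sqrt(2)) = w^2 + 2*w + 2*sqrt(2)*w + 4*sqrt(2)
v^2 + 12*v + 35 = (v + 5)*(v + 7)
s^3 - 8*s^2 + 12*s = s*(s - 6)*(s - 2)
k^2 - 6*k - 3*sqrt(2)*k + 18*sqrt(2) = (k - 6)*(k - 3*sqrt(2))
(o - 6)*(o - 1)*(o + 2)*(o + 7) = o^4 + 2*o^3 - 43*o^2 - 44*o + 84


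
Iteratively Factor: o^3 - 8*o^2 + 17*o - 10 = (o - 5)*(o^2 - 3*o + 2) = (o - 5)*(o - 1)*(o - 2)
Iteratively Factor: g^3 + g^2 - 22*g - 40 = (g + 2)*(g^2 - g - 20) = (g - 5)*(g + 2)*(g + 4)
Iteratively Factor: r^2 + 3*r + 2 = (r + 2)*(r + 1)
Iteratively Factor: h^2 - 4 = (h - 2)*(h + 2)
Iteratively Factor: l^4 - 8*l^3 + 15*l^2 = (l)*(l^3 - 8*l^2 + 15*l) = l^2*(l^2 - 8*l + 15) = l^2*(l - 5)*(l - 3)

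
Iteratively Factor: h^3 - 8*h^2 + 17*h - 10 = (h - 2)*(h^2 - 6*h + 5) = (h - 5)*(h - 2)*(h - 1)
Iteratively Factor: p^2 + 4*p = (p + 4)*(p)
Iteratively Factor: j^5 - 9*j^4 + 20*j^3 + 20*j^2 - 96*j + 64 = (j - 1)*(j^4 - 8*j^3 + 12*j^2 + 32*j - 64) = (j - 1)*(j + 2)*(j^3 - 10*j^2 + 32*j - 32) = (j - 4)*(j - 1)*(j + 2)*(j^2 - 6*j + 8) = (j - 4)*(j - 2)*(j - 1)*(j + 2)*(j - 4)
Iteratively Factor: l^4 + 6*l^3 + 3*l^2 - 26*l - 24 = (l + 4)*(l^3 + 2*l^2 - 5*l - 6) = (l - 2)*(l + 4)*(l^2 + 4*l + 3) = (l - 2)*(l + 3)*(l + 4)*(l + 1)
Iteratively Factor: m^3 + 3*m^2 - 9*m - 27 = (m + 3)*(m^2 - 9) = (m - 3)*(m + 3)*(m + 3)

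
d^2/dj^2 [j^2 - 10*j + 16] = 2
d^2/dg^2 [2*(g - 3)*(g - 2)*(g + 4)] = 12*g - 4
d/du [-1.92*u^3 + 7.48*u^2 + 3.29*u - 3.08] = -5.76*u^2 + 14.96*u + 3.29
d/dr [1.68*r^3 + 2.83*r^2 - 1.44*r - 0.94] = 5.04*r^2 + 5.66*r - 1.44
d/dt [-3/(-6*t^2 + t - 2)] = 3*(1 - 12*t)/(6*t^2 - t + 2)^2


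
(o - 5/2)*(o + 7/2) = o^2 + o - 35/4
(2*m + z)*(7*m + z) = 14*m^2 + 9*m*z + z^2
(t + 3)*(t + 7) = t^2 + 10*t + 21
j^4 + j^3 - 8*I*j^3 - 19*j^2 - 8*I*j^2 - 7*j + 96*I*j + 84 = (j - 3)*(j + 4)*(j - 7*I)*(j - I)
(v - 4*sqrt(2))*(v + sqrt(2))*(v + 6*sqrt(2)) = v^3 + 3*sqrt(2)*v^2 - 44*v - 48*sqrt(2)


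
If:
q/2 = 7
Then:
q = 14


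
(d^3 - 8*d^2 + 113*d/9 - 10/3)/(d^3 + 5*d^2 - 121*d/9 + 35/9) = (d - 6)/(d + 7)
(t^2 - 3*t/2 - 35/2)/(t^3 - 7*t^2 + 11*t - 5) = (t + 7/2)/(t^2 - 2*t + 1)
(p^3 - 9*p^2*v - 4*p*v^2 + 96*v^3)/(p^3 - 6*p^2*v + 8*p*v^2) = (p^2 - 5*p*v - 24*v^2)/(p*(p - 2*v))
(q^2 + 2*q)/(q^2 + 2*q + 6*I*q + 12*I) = q/(q + 6*I)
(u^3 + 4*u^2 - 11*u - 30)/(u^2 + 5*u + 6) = (u^2 + 2*u - 15)/(u + 3)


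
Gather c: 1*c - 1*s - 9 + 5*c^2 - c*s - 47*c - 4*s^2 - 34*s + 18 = 5*c^2 + c*(-s - 46) - 4*s^2 - 35*s + 9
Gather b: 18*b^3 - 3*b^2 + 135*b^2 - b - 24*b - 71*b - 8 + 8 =18*b^3 + 132*b^2 - 96*b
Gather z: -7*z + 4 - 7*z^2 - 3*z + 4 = -7*z^2 - 10*z + 8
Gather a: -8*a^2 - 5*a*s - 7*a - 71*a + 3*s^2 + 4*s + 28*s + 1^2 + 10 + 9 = -8*a^2 + a*(-5*s - 78) + 3*s^2 + 32*s + 20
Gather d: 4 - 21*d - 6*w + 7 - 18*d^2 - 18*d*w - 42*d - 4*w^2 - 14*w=-18*d^2 + d*(-18*w - 63) - 4*w^2 - 20*w + 11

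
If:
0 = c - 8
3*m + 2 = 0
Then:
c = 8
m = -2/3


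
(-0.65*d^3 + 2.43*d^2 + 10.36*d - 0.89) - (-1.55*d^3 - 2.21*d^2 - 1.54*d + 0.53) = 0.9*d^3 + 4.64*d^2 + 11.9*d - 1.42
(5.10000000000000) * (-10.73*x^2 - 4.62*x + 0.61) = -54.723*x^2 - 23.562*x + 3.111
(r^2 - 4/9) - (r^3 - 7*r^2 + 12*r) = -r^3 + 8*r^2 - 12*r - 4/9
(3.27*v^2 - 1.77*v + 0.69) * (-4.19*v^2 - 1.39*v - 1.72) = -13.7013*v^4 + 2.871*v^3 - 6.0552*v^2 + 2.0853*v - 1.1868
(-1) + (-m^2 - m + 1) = -m^2 - m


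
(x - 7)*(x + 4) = x^2 - 3*x - 28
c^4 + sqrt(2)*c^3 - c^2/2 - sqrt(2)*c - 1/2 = (c - 1)*(c + 1)*(c + sqrt(2)/2)^2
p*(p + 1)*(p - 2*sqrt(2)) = p^3 - 2*sqrt(2)*p^2 + p^2 - 2*sqrt(2)*p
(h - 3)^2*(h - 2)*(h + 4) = h^4 - 4*h^3 - 11*h^2 + 66*h - 72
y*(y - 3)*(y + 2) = y^3 - y^2 - 6*y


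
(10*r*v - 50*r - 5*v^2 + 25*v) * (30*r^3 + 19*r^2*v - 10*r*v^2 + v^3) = 300*r^4*v - 1500*r^4 + 40*r^3*v^2 - 200*r^3*v - 195*r^2*v^3 + 975*r^2*v^2 + 60*r*v^4 - 300*r*v^3 - 5*v^5 + 25*v^4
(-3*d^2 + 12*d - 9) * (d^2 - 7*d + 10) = -3*d^4 + 33*d^3 - 123*d^2 + 183*d - 90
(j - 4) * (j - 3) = j^2 - 7*j + 12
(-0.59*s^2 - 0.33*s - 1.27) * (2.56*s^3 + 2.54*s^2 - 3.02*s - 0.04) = -1.5104*s^5 - 2.3434*s^4 - 2.3076*s^3 - 2.2056*s^2 + 3.8486*s + 0.0508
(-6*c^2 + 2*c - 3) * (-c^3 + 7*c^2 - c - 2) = 6*c^5 - 44*c^4 + 23*c^3 - 11*c^2 - c + 6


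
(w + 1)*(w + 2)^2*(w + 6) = w^4 + 11*w^3 + 38*w^2 + 52*w + 24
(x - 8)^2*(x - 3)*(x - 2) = x^4 - 21*x^3 + 150*x^2 - 416*x + 384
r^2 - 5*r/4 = r*(r - 5/4)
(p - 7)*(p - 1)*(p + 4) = p^3 - 4*p^2 - 25*p + 28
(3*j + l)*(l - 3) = 3*j*l - 9*j + l^2 - 3*l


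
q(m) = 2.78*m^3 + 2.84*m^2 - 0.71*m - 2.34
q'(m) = 8.34*m^2 + 5.68*m - 0.71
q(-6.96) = -797.11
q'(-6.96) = 363.76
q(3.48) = 146.74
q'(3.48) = 120.06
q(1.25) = 6.64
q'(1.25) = 19.42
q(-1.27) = -2.55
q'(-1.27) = 5.53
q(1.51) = 12.63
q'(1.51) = 26.88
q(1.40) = 9.86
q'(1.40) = 23.59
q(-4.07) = -139.83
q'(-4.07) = 114.32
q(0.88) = 1.13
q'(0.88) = 10.75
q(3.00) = 96.15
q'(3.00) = 91.39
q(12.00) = 5201.94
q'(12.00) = 1268.41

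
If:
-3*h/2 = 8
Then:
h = -16/3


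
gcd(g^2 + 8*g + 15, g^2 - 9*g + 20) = 1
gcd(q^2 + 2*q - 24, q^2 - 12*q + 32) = q - 4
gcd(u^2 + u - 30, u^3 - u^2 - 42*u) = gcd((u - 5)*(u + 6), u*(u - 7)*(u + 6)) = u + 6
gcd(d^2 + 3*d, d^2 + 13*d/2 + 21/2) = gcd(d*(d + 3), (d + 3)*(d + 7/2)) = d + 3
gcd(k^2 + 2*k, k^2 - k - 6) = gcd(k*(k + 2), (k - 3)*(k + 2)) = k + 2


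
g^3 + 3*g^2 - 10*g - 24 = (g - 3)*(g + 2)*(g + 4)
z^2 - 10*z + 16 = (z - 8)*(z - 2)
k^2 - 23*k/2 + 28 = (k - 8)*(k - 7/2)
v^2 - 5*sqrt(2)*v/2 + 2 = (v - 2*sqrt(2))*(v - sqrt(2)/2)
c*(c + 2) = c^2 + 2*c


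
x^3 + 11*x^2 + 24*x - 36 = (x - 1)*(x + 6)^2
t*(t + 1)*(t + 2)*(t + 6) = t^4 + 9*t^3 + 20*t^2 + 12*t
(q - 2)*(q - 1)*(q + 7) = q^3 + 4*q^2 - 19*q + 14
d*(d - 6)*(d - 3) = d^3 - 9*d^2 + 18*d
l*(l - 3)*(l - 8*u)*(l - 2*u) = l^4 - 10*l^3*u - 3*l^3 + 16*l^2*u^2 + 30*l^2*u - 48*l*u^2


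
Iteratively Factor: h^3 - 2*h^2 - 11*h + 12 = (h - 1)*(h^2 - h - 12) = (h - 1)*(h + 3)*(h - 4)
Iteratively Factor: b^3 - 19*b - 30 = (b + 3)*(b^2 - 3*b - 10) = (b - 5)*(b + 3)*(b + 2)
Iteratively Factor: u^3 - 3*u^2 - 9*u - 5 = (u - 5)*(u^2 + 2*u + 1) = (u - 5)*(u + 1)*(u + 1)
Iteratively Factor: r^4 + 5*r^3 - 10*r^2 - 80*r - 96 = (r + 3)*(r^3 + 2*r^2 - 16*r - 32) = (r + 3)*(r + 4)*(r^2 - 2*r - 8) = (r + 2)*(r + 3)*(r + 4)*(r - 4)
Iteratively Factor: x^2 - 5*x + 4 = (x - 1)*(x - 4)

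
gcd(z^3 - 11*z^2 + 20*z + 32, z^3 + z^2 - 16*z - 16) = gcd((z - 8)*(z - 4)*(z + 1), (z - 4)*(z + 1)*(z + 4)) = z^2 - 3*z - 4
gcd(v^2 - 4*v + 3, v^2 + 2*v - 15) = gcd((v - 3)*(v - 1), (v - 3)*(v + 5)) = v - 3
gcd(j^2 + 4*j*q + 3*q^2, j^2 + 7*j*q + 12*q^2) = j + 3*q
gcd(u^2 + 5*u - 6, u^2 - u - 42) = u + 6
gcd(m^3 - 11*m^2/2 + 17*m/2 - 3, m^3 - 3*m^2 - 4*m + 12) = m^2 - 5*m + 6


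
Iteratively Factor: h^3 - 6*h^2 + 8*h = (h - 4)*(h^2 - 2*h) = (h - 4)*(h - 2)*(h)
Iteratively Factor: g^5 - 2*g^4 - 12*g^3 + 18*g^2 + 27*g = (g + 3)*(g^4 - 5*g^3 + 3*g^2 + 9*g) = (g - 3)*(g + 3)*(g^3 - 2*g^2 - 3*g) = (g - 3)*(g + 1)*(g + 3)*(g^2 - 3*g) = g*(g - 3)*(g + 1)*(g + 3)*(g - 3)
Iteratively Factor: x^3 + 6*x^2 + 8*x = (x + 2)*(x^2 + 4*x) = (x + 2)*(x + 4)*(x)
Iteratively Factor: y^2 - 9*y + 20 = (y - 5)*(y - 4)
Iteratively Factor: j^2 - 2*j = (j)*(j - 2)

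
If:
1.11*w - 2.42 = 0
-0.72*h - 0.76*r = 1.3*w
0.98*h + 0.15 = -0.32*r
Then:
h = 1.54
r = -5.19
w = 2.18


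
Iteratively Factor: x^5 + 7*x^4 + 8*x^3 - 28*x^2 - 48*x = (x + 3)*(x^4 + 4*x^3 - 4*x^2 - 16*x) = (x + 3)*(x + 4)*(x^3 - 4*x) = (x + 2)*(x + 3)*(x + 4)*(x^2 - 2*x) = (x - 2)*(x + 2)*(x + 3)*(x + 4)*(x)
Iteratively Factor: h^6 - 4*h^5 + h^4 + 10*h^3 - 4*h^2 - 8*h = (h - 2)*(h^5 - 2*h^4 - 3*h^3 + 4*h^2 + 4*h) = h*(h - 2)*(h^4 - 2*h^3 - 3*h^2 + 4*h + 4) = h*(h - 2)^2*(h^3 - 3*h - 2) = h*(h - 2)^3*(h^2 + 2*h + 1) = h*(h - 2)^3*(h + 1)*(h + 1)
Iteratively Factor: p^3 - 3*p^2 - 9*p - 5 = (p + 1)*(p^2 - 4*p - 5) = (p + 1)^2*(p - 5)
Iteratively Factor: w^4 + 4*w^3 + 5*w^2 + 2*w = (w + 1)*(w^3 + 3*w^2 + 2*w) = w*(w + 1)*(w^2 + 3*w + 2) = w*(w + 1)^2*(w + 2)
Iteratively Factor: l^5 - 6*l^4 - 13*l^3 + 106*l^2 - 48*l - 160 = (l - 4)*(l^4 - 2*l^3 - 21*l^2 + 22*l + 40) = (l - 4)*(l + 4)*(l^3 - 6*l^2 + 3*l + 10) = (l - 4)*(l - 2)*(l + 4)*(l^2 - 4*l - 5) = (l - 5)*(l - 4)*(l - 2)*(l + 4)*(l + 1)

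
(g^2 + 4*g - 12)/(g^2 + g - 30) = (g - 2)/(g - 5)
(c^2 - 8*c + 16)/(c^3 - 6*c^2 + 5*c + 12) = (c - 4)/(c^2 - 2*c - 3)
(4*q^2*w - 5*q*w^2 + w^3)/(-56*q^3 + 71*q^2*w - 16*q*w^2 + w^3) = w*(-4*q + w)/(56*q^2 - 15*q*w + w^2)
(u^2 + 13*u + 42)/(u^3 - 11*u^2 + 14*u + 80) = (u^2 + 13*u + 42)/(u^3 - 11*u^2 + 14*u + 80)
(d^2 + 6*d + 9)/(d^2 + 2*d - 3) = (d + 3)/(d - 1)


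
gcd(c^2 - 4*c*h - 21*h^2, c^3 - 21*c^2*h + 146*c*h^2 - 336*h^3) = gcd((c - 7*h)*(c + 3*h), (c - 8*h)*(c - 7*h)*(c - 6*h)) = c - 7*h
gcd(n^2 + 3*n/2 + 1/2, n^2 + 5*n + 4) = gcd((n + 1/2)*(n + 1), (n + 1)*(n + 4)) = n + 1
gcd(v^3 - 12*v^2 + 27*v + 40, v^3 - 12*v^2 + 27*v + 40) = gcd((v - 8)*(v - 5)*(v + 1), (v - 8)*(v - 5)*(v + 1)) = v^3 - 12*v^2 + 27*v + 40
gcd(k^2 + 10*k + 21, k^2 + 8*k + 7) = k + 7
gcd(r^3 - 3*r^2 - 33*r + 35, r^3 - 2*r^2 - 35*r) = r^2 - 2*r - 35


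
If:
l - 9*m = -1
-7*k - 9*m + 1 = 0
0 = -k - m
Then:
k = -1/2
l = 7/2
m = 1/2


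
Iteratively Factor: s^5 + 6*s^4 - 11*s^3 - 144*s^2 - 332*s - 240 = (s + 3)*(s^4 + 3*s^3 - 20*s^2 - 84*s - 80) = (s + 3)*(s + 4)*(s^3 - s^2 - 16*s - 20) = (s + 2)*(s + 3)*(s + 4)*(s^2 - 3*s - 10) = (s + 2)^2*(s + 3)*(s + 4)*(s - 5)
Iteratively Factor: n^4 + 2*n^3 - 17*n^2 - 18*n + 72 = (n + 3)*(n^3 - n^2 - 14*n + 24) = (n - 2)*(n + 3)*(n^2 + n - 12) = (n - 3)*(n - 2)*(n + 3)*(n + 4)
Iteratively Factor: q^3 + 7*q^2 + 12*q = (q)*(q^2 + 7*q + 12) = q*(q + 4)*(q + 3)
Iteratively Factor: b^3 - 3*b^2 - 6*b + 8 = (b + 2)*(b^2 - 5*b + 4) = (b - 4)*(b + 2)*(b - 1)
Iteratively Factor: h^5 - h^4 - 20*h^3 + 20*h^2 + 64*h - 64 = (h + 4)*(h^4 - 5*h^3 + 20*h - 16) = (h + 2)*(h + 4)*(h^3 - 7*h^2 + 14*h - 8) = (h - 4)*(h + 2)*(h + 4)*(h^2 - 3*h + 2) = (h - 4)*(h - 2)*(h + 2)*(h + 4)*(h - 1)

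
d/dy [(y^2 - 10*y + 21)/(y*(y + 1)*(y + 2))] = (-y^4 + 20*y^3 - 31*y^2 - 126*y - 42)/(y^2*(y^4 + 6*y^3 + 13*y^2 + 12*y + 4))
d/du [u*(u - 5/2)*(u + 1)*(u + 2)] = 4*u^3 + 3*u^2/2 - 11*u - 5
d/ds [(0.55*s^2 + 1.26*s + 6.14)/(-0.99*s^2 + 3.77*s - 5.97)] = (3.3209*s^2 + 5.5902*s - 30.67)/(0.9801*s^4 - 7.4646*s^3 + 26.0335*s^2 - 45.0138*s + 35.6409)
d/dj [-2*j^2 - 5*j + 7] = -4*j - 5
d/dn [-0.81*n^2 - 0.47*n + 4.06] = -1.62*n - 0.47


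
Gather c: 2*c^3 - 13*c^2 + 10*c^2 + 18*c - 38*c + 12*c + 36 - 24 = 2*c^3 - 3*c^2 - 8*c + 12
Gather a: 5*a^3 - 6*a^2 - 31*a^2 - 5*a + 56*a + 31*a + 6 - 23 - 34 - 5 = 5*a^3 - 37*a^2 + 82*a - 56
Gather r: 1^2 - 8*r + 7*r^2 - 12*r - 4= 7*r^2 - 20*r - 3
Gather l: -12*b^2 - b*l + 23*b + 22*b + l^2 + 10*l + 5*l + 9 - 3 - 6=-12*b^2 + 45*b + l^2 + l*(15 - b)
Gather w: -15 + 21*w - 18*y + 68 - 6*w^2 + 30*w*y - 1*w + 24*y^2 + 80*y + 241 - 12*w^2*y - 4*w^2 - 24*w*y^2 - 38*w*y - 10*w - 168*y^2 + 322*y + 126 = w^2*(-12*y - 10) + w*(-24*y^2 - 8*y + 10) - 144*y^2 + 384*y + 420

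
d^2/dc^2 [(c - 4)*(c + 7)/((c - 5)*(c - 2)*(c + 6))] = 2*(c^6 + 9*c^5 - 81*c^4 - 129*c^3 + 1704*c^2 + 2892*c - 20992)/(c^9 - 3*c^8 - 93*c^7 + 371*c^6 + 2616*c^5 - 14412*c^4 - 10448*c^3 + 173520*c^2 - 345600*c + 216000)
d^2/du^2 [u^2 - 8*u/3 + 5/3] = 2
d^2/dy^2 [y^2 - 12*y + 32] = 2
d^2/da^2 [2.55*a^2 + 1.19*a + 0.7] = 5.10000000000000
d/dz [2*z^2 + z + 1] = 4*z + 1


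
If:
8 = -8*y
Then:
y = -1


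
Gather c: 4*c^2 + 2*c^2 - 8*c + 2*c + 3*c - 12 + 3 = 6*c^2 - 3*c - 9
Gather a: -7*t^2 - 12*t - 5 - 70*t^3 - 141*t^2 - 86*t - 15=-70*t^3 - 148*t^2 - 98*t - 20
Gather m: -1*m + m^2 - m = m^2 - 2*m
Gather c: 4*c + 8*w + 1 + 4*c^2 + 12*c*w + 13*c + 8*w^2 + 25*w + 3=4*c^2 + c*(12*w + 17) + 8*w^2 + 33*w + 4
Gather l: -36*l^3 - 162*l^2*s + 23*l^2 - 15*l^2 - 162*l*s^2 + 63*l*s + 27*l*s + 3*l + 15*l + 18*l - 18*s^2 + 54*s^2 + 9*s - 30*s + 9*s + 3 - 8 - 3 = -36*l^3 + l^2*(8 - 162*s) + l*(-162*s^2 + 90*s + 36) + 36*s^2 - 12*s - 8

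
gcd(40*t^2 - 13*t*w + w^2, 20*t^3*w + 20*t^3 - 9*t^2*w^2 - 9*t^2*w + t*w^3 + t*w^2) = 5*t - w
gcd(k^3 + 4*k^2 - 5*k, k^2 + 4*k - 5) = k^2 + 4*k - 5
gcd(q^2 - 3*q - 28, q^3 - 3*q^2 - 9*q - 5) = 1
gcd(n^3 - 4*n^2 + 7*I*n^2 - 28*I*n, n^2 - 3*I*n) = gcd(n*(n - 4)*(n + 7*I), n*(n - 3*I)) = n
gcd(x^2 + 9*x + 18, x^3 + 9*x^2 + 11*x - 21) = x + 3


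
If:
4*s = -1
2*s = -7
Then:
No Solution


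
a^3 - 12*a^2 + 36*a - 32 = (a - 8)*(a - 2)^2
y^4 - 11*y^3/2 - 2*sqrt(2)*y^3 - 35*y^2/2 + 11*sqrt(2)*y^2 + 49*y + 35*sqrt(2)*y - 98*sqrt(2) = (y - 7)*(y - 2)*(y + 7/2)*(y - 2*sqrt(2))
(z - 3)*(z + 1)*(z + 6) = z^3 + 4*z^2 - 15*z - 18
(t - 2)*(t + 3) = t^2 + t - 6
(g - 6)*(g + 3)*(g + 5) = g^3 + 2*g^2 - 33*g - 90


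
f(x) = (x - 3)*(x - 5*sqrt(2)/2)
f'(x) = 2*x - 5*sqrt(2)/2 - 3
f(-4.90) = 66.64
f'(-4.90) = -16.34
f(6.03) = 7.56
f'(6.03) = 5.52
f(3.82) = 0.23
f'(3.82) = 1.10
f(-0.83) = 16.72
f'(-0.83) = -8.20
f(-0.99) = 18.06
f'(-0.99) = -8.52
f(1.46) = 3.20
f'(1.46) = -3.62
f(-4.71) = 63.57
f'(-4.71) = -15.96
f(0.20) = 9.34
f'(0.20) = -6.14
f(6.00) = 7.39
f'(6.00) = 5.46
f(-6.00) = 85.82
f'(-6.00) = -18.54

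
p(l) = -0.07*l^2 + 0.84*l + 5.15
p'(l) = 0.84 - 0.14*l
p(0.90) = 5.85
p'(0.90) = 0.71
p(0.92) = 5.86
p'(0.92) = 0.71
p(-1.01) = 4.23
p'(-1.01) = 0.98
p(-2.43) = 2.70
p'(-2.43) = 1.18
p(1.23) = 6.08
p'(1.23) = 0.67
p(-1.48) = 3.75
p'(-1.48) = 1.05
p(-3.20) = 1.75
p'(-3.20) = 1.29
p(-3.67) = 1.12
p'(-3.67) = 1.35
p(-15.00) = -23.20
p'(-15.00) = 2.94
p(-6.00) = -2.41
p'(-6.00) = 1.68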